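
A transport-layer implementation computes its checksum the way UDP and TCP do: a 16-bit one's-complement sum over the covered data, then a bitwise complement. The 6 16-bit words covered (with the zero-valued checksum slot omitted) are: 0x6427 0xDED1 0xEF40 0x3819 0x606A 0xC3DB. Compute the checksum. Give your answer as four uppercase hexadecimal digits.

7166

One's-complement addition (fold any carry out of bit 15 back into bit 0):
  0x6427 + 0xDED1 = 0x142F8 → wrap carry → 0x42F9
  0x42F9 + 0xEF40 = 0x13239 → wrap carry → 0x323A
  0x323A + 0x3819 = 0x06A53
  0x6A53 + 0x606A = 0x0CABD
  0xCABD + 0xC3DB = 0x18E98 → wrap carry → 0x8E99
One's-complement sum = 0x8E99.
Checksum = ~0x8E99 & 0xFFFF = 0x7166.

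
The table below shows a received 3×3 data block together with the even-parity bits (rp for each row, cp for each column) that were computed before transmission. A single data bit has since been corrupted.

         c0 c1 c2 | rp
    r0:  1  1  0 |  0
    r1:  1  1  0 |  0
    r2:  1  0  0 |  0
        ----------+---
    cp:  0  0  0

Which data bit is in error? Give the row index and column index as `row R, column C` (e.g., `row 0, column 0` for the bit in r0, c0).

Recompute each row's even parity and compare to rp:
  r0: data parity 0, sent rp 0 → ok
  r1: data parity 0, sent rp 0 → ok
  r2: data parity 1, sent rp 0 → mismatch
Recompute each column's even parity and compare to cp:
  c0: data parity 1, sent cp 0 → mismatch
  c1: data parity 0, sent cp 0 → ok
  c2: data parity 0, sent cp 0 → ok
Exactly one row (r2) and one column (c0) fail → the flipped bit is at their intersection.

row 2, column 0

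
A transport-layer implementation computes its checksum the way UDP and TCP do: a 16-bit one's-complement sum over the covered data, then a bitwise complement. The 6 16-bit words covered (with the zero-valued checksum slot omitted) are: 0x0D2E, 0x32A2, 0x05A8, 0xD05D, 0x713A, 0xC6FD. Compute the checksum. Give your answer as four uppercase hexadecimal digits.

B1F1

One's-complement addition (fold any carry out of bit 15 back into bit 0):
  0x0D2E + 0x32A2 = 0x03FD0
  0x3FD0 + 0x05A8 = 0x04578
  0x4578 + 0xD05D = 0x115D5 → wrap carry → 0x15D6
  0x15D6 + 0x713A = 0x08710
  0x8710 + 0xC6FD = 0x14E0D → wrap carry → 0x4E0E
One's-complement sum = 0x4E0E.
Checksum = ~0x4E0E & 0xFFFF = 0xB1F1.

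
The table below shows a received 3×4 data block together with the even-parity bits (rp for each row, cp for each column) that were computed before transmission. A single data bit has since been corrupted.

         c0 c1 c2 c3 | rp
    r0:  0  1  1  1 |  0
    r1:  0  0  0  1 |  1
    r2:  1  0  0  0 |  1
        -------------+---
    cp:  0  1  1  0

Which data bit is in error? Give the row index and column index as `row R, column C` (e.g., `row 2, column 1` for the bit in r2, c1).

Recompute each row's even parity and compare to rp:
  r0: data parity 1, sent rp 0 → mismatch
  r1: data parity 1, sent rp 1 → ok
  r2: data parity 1, sent rp 1 → ok
Recompute each column's even parity and compare to cp:
  c0: data parity 1, sent cp 0 → mismatch
  c1: data parity 1, sent cp 1 → ok
  c2: data parity 1, sent cp 1 → ok
  c3: data parity 0, sent cp 0 → ok
Exactly one row (r0) and one column (c0) fail → the flipped bit is at their intersection.

row 0, column 0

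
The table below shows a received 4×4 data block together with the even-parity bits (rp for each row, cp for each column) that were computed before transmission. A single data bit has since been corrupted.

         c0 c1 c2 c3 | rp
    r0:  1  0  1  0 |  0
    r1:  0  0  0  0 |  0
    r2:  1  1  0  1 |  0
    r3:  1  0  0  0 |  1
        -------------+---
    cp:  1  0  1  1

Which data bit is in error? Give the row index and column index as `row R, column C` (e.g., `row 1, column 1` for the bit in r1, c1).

Recompute each row's even parity and compare to rp:
  r0: data parity 0, sent rp 0 → ok
  r1: data parity 0, sent rp 0 → ok
  r2: data parity 1, sent rp 0 → mismatch
  r3: data parity 1, sent rp 1 → ok
Recompute each column's even parity and compare to cp:
  c0: data parity 1, sent cp 1 → ok
  c1: data parity 1, sent cp 0 → mismatch
  c2: data parity 1, sent cp 1 → ok
  c3: data parity 1, sent cp 1 → ok
Exactly one row (r2) and one column (c1) fail → the flipped bit is at their intersection.

row 2, column 1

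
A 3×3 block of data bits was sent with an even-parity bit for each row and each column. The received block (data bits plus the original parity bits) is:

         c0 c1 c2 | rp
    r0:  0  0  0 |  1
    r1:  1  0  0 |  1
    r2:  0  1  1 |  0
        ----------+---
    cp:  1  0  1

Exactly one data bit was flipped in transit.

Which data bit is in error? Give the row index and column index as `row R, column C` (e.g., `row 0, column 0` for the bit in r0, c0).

row 0, column 1

Recompute each row's even parity and compare to rp:
  r0: data parity 0, sent rp 1 → mismatch
  r1: data parity 1, sent rp 1 → ok
  r2: data parity 0, sent rp 0 → ok
Recompute each column's even parity and compare to cp:
  c0: data parity 1, sent cp 1 → ok
  c1: data parity 1, sent cp 0 → mismatch
  c2: data parity 1, sent cp 1 → ok
Exactly one row (r0) and one column (c1) fail → the flipped bit is at their intersection.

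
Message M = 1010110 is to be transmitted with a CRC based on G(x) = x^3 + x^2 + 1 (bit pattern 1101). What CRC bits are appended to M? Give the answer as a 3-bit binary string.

Append 3 zeros: 1010110000. Divide by 1101 (XOR where the leading bit is 1):
  pos 0: 1010 XOR 1101 = 0111
  pos 1: 1111 XOR 1101 = 0010
  pos 3: 1010 XOR 1101 = 0111
  pos 4: 1110 XOR 1101 = 0011
  pos 6: 1100 XOR 1101 = 0001
Remainder (last 3 bits) = 001. This is the CRC / FCS.

001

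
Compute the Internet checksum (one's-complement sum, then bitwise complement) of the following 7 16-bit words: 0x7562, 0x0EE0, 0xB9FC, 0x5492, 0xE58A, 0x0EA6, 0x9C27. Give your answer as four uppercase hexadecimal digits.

DCD5

One's-complement addition (fold any carry out of bit 15 back into bit 0):
  0x7562 + 0x0EE0 = 0x08442
  0x8442 + 0xB9FC = 0x13E3E → wrap carry → 0x3E3F
  0x3E3F + 0x5492 = 0x092D1
  0x92D1 + 0xE58A = 0x1785B → wrap carry → 0x785C
  0x785C + 0x0EA6 = 0x08702
  0x8702 + 0x9C27 = 0x12329 → wrap carry → 0x232A
One's-complement sum = 0x232A.
Checksum = ~0x232A & 0xFFFF = 0xDCD5.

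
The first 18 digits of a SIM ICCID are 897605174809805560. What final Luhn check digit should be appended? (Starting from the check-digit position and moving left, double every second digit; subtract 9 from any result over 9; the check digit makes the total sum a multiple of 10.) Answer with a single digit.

Partial digits right→left: 0 6 5 5 0 8 9 0 8 4 7 1 5 0 6 7 9 8
Double every second digit counting from the check-digit position (so the 1st, 3rd, 5th, ... of the partial from the right).
  doubled (with −9 where >9): 0 1 0 9 7 5 1 3 9 → sum 35
  kept as-is: 6 5 8 0 4 1 0 7 8 → sum 39
Total = 35 + 39 = 74.
Check digit = (10 − (74 mod 10)) mod 10 = 6.

6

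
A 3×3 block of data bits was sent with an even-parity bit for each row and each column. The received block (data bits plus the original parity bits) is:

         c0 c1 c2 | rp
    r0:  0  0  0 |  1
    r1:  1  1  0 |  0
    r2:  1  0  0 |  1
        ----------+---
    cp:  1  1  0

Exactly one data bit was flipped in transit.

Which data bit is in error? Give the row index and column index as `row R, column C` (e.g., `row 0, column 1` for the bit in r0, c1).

Recompute each row's even parity and compare to rp:
  r0: data parity 0, sent rp 1 → mismatch
  r1: data parity 0, sent rp 0 → ok
  r2: data parity 1, sent rp 1 → ok
Recompute each column's even parity and compare to cp:
  c0: data parity 0, sent cp 1 → mismatch
  c1: data parity 1, sent cp 1 → ok
  c2: data parity 0, sent cp 0 → ok
Exactly one row (r0) and one column (c0) fail → the flipped bit is at their intersection.

row 0, column 0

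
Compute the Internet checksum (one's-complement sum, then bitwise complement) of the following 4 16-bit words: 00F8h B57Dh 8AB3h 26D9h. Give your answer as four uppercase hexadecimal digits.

97FD

One's-complement addition (fold any carry out of bit 15 back into bit 0):
  0x00F8 + 0xB57D = 0x0B675
  0xB675 + 0x8AB3 = 0x14128 → wrap carry → 0x4129
  0x4129 + 0x26D9 = 0x06802
One's-complement sum = 0x6802.
Checksum = ~0x6802 & 0xFFFF = 0x97FD.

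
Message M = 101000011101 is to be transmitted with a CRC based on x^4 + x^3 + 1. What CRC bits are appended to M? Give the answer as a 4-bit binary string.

1000

Append 4 zeros: 1010000111010000. Divide by 11001 (XOR where the leading bit is 1):
  pos 0: 10100 XOR 11001 = 01101
  pos 1: 11010 XOR 11001 = 00011
  pos 4: 11011 XOR 11001 = 00010
  pos 7: 10101 XOR 11001 = 01100
  pos 8: 11000 XOR 11001 = 00001
Remainder (last 4 bits) = 1000. This is the CRC / FCS.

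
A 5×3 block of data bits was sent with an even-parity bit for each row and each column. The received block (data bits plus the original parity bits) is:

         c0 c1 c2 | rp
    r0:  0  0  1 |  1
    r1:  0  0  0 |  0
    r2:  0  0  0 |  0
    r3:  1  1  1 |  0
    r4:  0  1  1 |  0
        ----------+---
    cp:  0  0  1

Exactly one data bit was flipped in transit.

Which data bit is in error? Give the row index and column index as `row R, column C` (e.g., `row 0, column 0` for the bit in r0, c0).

row 3, column 0

Recompute each row's even parity and compare to rp:
  r0: data parity 1, sent rp 1 → ok
  r1: data parity 0, sent rp 0 → ok
  r2: data parity 0, sent rp 0 → ok
  r3: data parity 1, sent rp 0 → mismatch
  r4: data parity 0, sent rp 0 → ok
Recompute each column's even parity and compare to cp:
  c0: data parity 1, sent cp 0 → mismatch
  c1: data parity 0, sent cp 0 → ok
  c2: data parity 1, sent cp 1 → ok
Exactly one row (r3) and one column (c0) fail → the flipped bit is at their intersection.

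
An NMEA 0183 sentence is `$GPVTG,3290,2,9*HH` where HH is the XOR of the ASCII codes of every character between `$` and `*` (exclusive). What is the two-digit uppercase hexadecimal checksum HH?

7D

XOR the ASCII codes of the payload characters:
  'G' = 0x47 → acc = 0x47
  'P' = 0x50 → acc = 0x17
  'V' = 0x56 → acc = 0x41
  'T' = 0x54 → acc = 0x15
  'G' = 0x47 → acc = 0x52
  ',' = 0x2C → acc = 0x7E
  '3' = 0x33 → acc = 0x4D
  '2' = 0x32 → acc = 0x7F
  '9' = 0x39 → acc = 0x46
  '0' = 0x30 → acc = 0x76
  ',' = 0x2C → acc = 0x5A
  '2' = 0x32 → acc = 0x68
  ',' = 0x2C → acc = 0x44
  '9' = 0x39 → acc = 0x7D
Checksum = 0x7D.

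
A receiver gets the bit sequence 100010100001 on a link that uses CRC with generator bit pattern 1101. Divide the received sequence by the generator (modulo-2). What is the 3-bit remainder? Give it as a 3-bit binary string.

Modulo-2 division of 100010100001 by 1101:
  pos 0: 1000 XOR 1101 = 0101
  pos 1: 1011 XOR 1101 = 0110
  pos 2: 1100 XOR 1101 = 0001
  pos 5: 1100 XOR 1101 = 0001
  pos 8: 1001 XOR 1101 = 0100
Remainder = 100 (nonzero — an error is detected).

100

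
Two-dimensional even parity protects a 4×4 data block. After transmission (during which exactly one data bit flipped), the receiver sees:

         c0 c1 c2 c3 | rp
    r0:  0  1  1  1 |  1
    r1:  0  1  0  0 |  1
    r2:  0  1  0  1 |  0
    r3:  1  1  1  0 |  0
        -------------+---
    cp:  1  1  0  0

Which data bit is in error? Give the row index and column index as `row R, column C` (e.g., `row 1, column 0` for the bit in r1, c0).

Recompute each row's even parity and compare to rp:
  r0: data parity 1, sent rp 1 → ok
  r1: data parity 1, sent rp 1 → ok
  r2: data parity 0, sent rp 0 → ok
  r3: data parity 1, sent rp 0 → mismatch
Recompute each column's even parity and compare to cp:
  c0: data parity 1, sent cp 1 → ok
  c1: data parity 0, sent cp 1 → mismatch
  c2: data parity 0, sent cp 0 → ok
  c3: data parity 0, sent cp 0 → ok
Exactly one row (r3) and one column (c1) fail → the flipped bit is at their intersection.

row 3, column 1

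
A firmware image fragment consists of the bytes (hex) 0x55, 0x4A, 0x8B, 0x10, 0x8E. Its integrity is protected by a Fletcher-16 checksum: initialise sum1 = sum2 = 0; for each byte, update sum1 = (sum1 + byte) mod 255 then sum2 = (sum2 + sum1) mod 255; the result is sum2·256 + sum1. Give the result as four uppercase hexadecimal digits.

25C9

Running sums (mod 255):
  after byte 0 (0x55): sum1=85, sum2=85
  after byte 1 (0x4A): sum1=159, sum2=244
  after byte 2 (0x8B): sum1=43, sum2=32
  after byte 3 (0x10): sum1=59, sum2=91
  after byte 4 (0x8E): sum1=201, sum2=37
Checksum = sum2·256 + sum1 = 37·256 + 201 = 9673 = 0x25C9.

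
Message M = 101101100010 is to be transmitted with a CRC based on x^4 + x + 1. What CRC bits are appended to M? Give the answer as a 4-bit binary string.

1000

Append 4 zeros: 1011011000100000. Divide by 10011 (XOR where the leading bit is 1):
  pos 0: 10110 XOR 10011 = 00101
  pos 2: 10111 XOR 10011 = 00100
  pos 4: 10000 XOR 10011 = 00011
  pos 7: 11010 XOR 10011 = 01001
  pos 8: 10010 XOR 10011 = 00001
Remainder (last 4 bits) = 1000. This is the CRC / FCS.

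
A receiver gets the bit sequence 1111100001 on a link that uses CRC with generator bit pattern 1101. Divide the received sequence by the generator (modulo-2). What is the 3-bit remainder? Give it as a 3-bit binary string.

Modulo-2 division of 1111100001 by 1101:
  pos 0: 1111 XOR 1101 = 0010
  pos 2: 1010 XOR 1101 = 0111
  pos 3: 1110 XOR 1101 = 0011
  pos 5: 1100 XOR 1101 = 0001
Remainder = 011 (nonzero — an error is detected).

011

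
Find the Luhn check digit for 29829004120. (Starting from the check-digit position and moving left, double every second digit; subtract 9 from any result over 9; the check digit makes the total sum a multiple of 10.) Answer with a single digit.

Partial digits right→left: 0 2 1 4 0 0 9 2 8 9 2
Double every second digit counting from the check-digit position (so the 1st, 3rd, 5th, ... of the partial from the right).
  doubled (with −9 where >9): 0 2 0 9 7 4 → sum 22
  kept as-is: 2 4 0 2 9 → sum 17
Total = 22 + 17 = 39.
Check digit = (10 − (39 mod 10)) mod 10 = 1.

1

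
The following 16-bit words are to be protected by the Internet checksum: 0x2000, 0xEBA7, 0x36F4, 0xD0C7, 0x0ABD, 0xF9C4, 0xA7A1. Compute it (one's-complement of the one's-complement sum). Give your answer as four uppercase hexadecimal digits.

4078

One's-complement addition (fold any carry out of bit 15 back into bit 0):
  0x2000 + 0xEBA7 = 0x10BA7 → wrap carry → 0x0BA8
  0x0BA8 + 0x36F4 = 0x0429C
  0x429C + 0xD0C7 = 0x11363 → wrap carry → 0x1364
  0x1364 + 0x0ABD = 0x01E21
  0x1E21 + 0xF9C4 = 0x117E5 → wrap carry → 0x17E6
  0x17E6 + 0xA7A1 = 0x0BF87
One's-complement sum = 0xBF87.
Checksum = ~0xBF87 & 0xFFFF = 0x4078.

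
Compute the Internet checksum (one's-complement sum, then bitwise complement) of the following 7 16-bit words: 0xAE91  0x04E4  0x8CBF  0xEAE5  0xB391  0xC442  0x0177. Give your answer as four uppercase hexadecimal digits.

One's-complement addition (fold any carry out of bit 15 back into bit 0):
  0xAE91 + 0x04E4 = 0x0B375
  0xB375 + 0x8CBF = 0x14034 → wrap carry → 0x4035
  0x4035 + 0xEAE5 = 0x12B1A → wrap carry → 0x2B1B
  0x2B1B + 0xB391 = 0x0DEAC
  0xDEAC + 0xC442 = 0x1A2EE → wrap carry → 0xA2EF
  0xA2EF + 0x0177 = 0x0A466
One's-complement sum = 0xA466.
Checksum = ~0xA466 & 0xFFFF = 0x5B99.

5B99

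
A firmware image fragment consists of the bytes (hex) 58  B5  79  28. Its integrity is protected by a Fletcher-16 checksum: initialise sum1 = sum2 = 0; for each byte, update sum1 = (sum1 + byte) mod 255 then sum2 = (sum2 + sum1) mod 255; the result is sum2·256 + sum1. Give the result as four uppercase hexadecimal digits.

Running sums (mod 255):
  after byte 0 (58): sum1=88, sum2=88
  after byte 1 (B5): sum1=14, sum2=102
  after byte 2 (79): sum1=135, sum2=237
  after byte 3 (28): sum1=175, sum2=157
Checksum = sum2·256 + sum1 = 157·256 + 175 = 40367 = 0x9DAF.

9DAF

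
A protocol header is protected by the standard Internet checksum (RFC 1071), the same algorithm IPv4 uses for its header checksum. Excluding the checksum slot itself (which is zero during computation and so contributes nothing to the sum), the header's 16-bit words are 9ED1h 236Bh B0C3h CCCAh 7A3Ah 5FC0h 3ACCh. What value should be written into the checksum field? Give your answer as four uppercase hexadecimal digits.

AB6D

One's-complement addition (fold any carry out of bit 15 back into bit 0):
  0x9ED1 + 0x236B = 0x0C23C
  0xC23C + 0xB0C3 = 0x172FF → wrap carry → 0x7300
  0x7300 + 0xCCCA = 0x13FCA → wrap carry → 0x3FCB
  0x3FCB + 0x7A3A = 0x0BA05
  0xBA05 + 0x5FC0 = 0x119C5 → wrap carry → 0x19C6
  0x19C6 + 0x3ACC = 0x05492
One's-complement sum = 0x5492.
Checksum = ~0x5492 & 0xFFFF = 0xAB6D.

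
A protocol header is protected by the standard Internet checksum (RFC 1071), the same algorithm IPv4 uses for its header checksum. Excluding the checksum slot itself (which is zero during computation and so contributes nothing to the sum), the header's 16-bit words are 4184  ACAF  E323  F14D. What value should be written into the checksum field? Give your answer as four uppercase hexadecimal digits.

One's-complement addition (fold any carry out of bit 15 back into bit 0):
  0x4184 + 0xACAF = 0x0EE33
  0xEE33 + 0xE323 = 0x1D156 → wrap carry → 0xD157
  0xD157 + 0xF14D = 0x1C2A4 → wrap carry → 0xC2A5
One's-complement sum = 0xC2A5.
Checksum = ~0xC2A5 & 0xFFFF = 0x3D5A.

3D5A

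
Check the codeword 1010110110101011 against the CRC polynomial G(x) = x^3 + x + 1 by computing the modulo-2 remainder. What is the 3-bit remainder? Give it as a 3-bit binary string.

Modulo-2 division of 1010110110101011 by 1011:
  pos 0: 1010 XOR 1011 = 0001
  pos 3: 1110 XOR 1011 = 0101
  pos 4: 1011 XOR 1011 = 0000
  pos 8: 1010 XOR 1011 = 0001
  pos 11: 1101 XOR 1011 = 0110
  pos 12: 1101 XOR 1011 = 0110
Remainder = 110 (nonzero — an error is detected).

110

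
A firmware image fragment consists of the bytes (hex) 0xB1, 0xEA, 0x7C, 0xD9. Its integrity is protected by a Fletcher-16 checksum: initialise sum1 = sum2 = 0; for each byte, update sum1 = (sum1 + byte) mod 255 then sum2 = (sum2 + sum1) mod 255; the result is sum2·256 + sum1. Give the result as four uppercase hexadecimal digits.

Running sums (mod 255):
  after byte 0 (0xB1): sum1=177, sum2=177
  after byte 1 (0xEA): sum1=156, sum2=78
  after byte 2 (0x7C): sum1=25, sum2=103
  after byte 3 (0xD9): sum1=242, sum2=90
Checksum = sum2·256 + sum1 = 90·256 + 242 = 23282 = 0x5AF2.

5AF2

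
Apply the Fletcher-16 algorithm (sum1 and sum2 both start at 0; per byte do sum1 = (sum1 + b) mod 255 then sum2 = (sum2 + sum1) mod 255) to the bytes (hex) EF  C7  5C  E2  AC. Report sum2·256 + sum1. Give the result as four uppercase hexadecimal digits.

56A3

Running sums (mod 255):
  after byte 0 (EF): sum1=239, sum2=239
  after byte 1 (C7): sum1=183, sum2=167
  after byte 2 (5C): sum1=20, sum2=187
  after byte 3 (E2): sum1=246, sum2=178
  after byte 4 (AC): sum1=163, sum2=86
Checksum = sum2·256 + sum1 = 86·256 + 163 = 22179 = 0x56A3.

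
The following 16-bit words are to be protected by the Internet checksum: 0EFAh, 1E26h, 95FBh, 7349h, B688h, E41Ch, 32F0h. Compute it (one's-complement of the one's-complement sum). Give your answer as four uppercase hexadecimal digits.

FC04

One's-complement addition (fold any carry out of bit 15 back into bit 0):
  0x0EFA + 0x1E26 = 0x02D20
  0x2D20 + 0x95FB = 0x0C31B
  0xC31B + 0x7349 = 0x13664 → wrap carry → 0x3665
  0x3665 + 0xB688 = 0x0ECED
  0xECED + 0xE41C = 0x1D109 → wrap carry → 0xD10A
  0xD10A + 0x32F0 = 0x103FA → wrap carry → 0x03FB
One's-complement sum = 0x03FB.
Checksum = ~0x03FB & 0xFFFF = 0xFC04.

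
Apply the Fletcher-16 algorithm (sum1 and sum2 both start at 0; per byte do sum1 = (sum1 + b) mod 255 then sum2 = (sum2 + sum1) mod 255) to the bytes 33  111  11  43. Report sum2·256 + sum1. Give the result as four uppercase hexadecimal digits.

14C6

Running sums (mod 255):
  after byte 0 (33): sum1=33, sum2=33
  after byte 1 (111): sum1=144, sum2=177
  after byte 2 (11): sum1=155, sum2=77
  after byte 3 (43): sum1=198, sum2=20
Checksum = sum2·256 + sum1 = 20·256 + 198 = 5318 = 0x14C6.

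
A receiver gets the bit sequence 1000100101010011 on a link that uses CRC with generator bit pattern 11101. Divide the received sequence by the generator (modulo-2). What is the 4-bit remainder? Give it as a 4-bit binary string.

Modulo-2 division of 1000100101010011 by 11101:
  pos 0: 10001 XOR 11101 = 01100
  pos 1: 11000 XOR 11101 = 00101
  pos 3: 10101 XOR 11101 = 01000
  pos 4: 10000 XOR 11101 = 01101
  pos 5: 11011 XOR 11101 = 00110
  pos 7: 11001 XOR 11101 = 00100
  pos 9: 10000 XOR 11101 = 01101
  pos 10: 11011 XOR 11101 = 00110
Remainder = 1101 (nonzero — an error is detected).

1101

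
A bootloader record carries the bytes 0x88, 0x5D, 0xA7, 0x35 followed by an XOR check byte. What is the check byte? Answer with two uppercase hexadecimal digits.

47

XOR the bytes together:
  start with 0x88
  0x88 ⊕ 0x5D = 0xD5
  0xD5 ⊕ 0xA7 = 0x72
  0x72 ⊕ 0x35 = 0x47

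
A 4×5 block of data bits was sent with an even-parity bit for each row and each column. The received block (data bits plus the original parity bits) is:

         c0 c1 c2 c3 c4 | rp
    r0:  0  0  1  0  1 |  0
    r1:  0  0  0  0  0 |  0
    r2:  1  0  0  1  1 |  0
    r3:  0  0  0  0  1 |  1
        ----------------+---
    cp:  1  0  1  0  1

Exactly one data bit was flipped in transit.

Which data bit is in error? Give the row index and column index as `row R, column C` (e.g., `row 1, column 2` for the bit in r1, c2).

row 2, column 3

Recompute each row's even parity and compare to rp:
  r0: data parity 0, sent rp 0 → ok
  r1: data parity 0, sent rp 0 → ok
  r2: data parity 1, sent rp 0 → mismatch
  r3: data parity 1, sent rp 1 → ok
Recompute each column's even parity and compare to cp:
  c0: data parity 1, sent cp 1 → ok
  c1: data parity 0, sent cp 0 → ok
  c2: data parity 1, sent cp 1 → ok
  c3: data parity 1, sent cp 0 → mismatch
  c4: data parity 1, sent cp 1 → ok
Exactly one row (r2) and one column (c3) fail → the flipped bit is at their intersection.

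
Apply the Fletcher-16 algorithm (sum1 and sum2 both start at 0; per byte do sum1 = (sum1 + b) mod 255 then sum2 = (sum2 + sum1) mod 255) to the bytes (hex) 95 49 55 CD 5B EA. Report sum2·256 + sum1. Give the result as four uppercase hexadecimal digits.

5048

Running sums (mod 255):
  after byte 0 (95): sum1=149, sum2=149
  after byte 1 (49): sum1=222, sum2=116
  after byte 2 (55): sum1=52, sum2=168
  after byte 3 (CD): sum1=2, sum2=170
  after byte 4 (5B): sum1=93, sum2=8
  after byte 5 (EA): sum1=72, sum2=80
Checksum = sum2·256 + sum1 = 80·256 + 72 = 20552 = 0x5048.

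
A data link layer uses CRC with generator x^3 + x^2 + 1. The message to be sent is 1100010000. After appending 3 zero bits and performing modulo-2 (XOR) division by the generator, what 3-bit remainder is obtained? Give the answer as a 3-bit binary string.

101

Append 3 zeros: 1100010000000. Divide by 1101 (XOR where the leading bit is 1):
  pos 0: 1100 XOR 1101 = 0001
  pos 3: 1010 XOR 1101 = 0111
  pos 4: 1110 XOR 1101 = 0011
  pos 6: 1100 XOR 1101 = 0001
  pos 9: 1000 XOR 1101 = 0101
Remainder (last 3 bits) = 101. This is the CRC / FCS.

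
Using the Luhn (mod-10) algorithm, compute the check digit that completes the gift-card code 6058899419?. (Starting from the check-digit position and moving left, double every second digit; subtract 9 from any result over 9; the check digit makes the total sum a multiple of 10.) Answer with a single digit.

Partial digits right→left: 9 1 4 9 9 8 8 5 0 6
Double every second digit counting from the check-digit position (so the 1st, 3rd, 5th, ... of the partial from the right).
  doubled (with −9 where >9): 9 8 9 7 0 → sum 33
  kept as-is: 1 9 8 5 6 → sum 29
Total = 33 + 29 = 62.
Check digit = (10 − (62 mod 10)) mod 10 = 8.

8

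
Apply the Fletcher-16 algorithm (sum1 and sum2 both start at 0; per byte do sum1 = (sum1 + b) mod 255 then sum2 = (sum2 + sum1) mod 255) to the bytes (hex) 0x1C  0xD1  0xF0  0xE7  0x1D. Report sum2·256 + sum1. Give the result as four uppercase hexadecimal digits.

Running sums (mod 255):
  after byte 0 (0x1C): sum1=28, sum2=28
  after byte 1 (0xD1): sum1=237, sum2=10
  after byte 2 (0xF0): sum1=222, sum2=232
  after byte 3 (0xE7): sum1=198, sum2=175
  after byte 4 (0x1D): sum1=227, sum2=147
Checksum = sum2·256 + sum1 = 147·256 + 227 = 37859 = 0x93E3.

93E3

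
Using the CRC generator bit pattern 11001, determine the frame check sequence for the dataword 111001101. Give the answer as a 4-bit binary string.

0101

Append 4 zeros: 1110011010000. Divide by 11001 (XOR where the leading bit is 1):
  pos 0: 11100 XOR 11001 = 00101
  pos 2: 10111 XOR 11001 = 01110
  pos 3: 11100 XOR 11001 = 00101
  pos 5: 10110 XOR 11001 = 01111
  pos 6: 11110 XOR 11001 = 00111
  pos 8: 11100 XOR 11001 = 00101
Remainder (last 4 bits) = 0101. This is the CRC / FCS.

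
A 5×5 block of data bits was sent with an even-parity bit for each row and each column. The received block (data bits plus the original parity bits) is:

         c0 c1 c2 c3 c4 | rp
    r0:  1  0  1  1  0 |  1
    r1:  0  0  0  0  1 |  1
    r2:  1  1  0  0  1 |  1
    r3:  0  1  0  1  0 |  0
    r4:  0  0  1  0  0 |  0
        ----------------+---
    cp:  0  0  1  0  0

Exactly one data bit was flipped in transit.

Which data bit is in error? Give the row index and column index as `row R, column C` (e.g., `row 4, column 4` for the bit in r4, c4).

Recompute each row's even parity and compare to rp:
  r0: data parity 1, sent rp 1 → ok
  r1: data parity 1, sent rp 1 → ok
  r2: data parity 1, sent rp 1 → ok
  r3: data parity 0, sent rp 0 → ok
  r4: data parity 1, sent rp 0 → mismatch
Recompute each column's even parity and compare to cp:
  c0: data parity 0, sent cp 0 → ok
  c1: data parity 0, sent cp 0 → ok
  c2: data parity 0, sent cp 1 → mismatch
  c3: data parity 0, sent cp 0 → ok
  c4: data parity 0, sent cp 0 → ok
Exactly one row (r4) and one column (c2) fail → the flipped bit is at their intersection.

row 4, column 2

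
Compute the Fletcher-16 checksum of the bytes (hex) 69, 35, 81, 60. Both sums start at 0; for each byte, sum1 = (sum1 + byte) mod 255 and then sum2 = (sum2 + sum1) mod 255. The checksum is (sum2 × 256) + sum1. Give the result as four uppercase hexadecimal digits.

Running sums (mod 255):
  after byte 0 (69): sum1=105, sum2=105
  after byte 1 (35): sum1=158, sum2=8
  after byte 2 (81): sum1=32, sum2=40
  after byte 3 (60): sum1=128, sum2=168
Checksum = sum2·256 + sum1 = 168·256 + 128 = 43136 = 0xA880.

A880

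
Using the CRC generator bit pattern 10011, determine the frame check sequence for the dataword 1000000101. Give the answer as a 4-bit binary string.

0010

Append 4 zeros: 10000001010000. Divide by 10011 (XOR where the leading bit is 1):
  pos 0: 10000 XOR 10011 = 00011
  pos 3: 11001 XOR 10011 = 01010
  pos 4: 10100 XOR 10011 = 00111
  pos 6: 11110 XOR 10011 = 01101
  pos 7: 11010 XOR 10011 = 01001
  pos 8: 10010 XOR 10011 = 00001
Remainder (last 4 bits) = 0010. This is the CRC / FCS.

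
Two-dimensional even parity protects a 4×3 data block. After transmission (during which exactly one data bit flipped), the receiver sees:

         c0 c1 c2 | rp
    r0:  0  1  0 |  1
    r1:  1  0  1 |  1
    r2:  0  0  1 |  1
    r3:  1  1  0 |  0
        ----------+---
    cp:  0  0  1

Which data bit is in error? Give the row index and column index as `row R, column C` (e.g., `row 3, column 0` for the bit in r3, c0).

Recompute each row's even parity and compare to rp:
  r0: data parity 1, sent rp 1 → ok
  r1: data parity 0, sent rp 1 → mismatch
  r2: data parity 1, sent rp 1 → ok
  r3: data parity 0, sent rp 0 → ok
Recompute each column's even parity and compare to cp:
  c0: data parity 0, sent cp 0 → ok
  c1: data parity 0, sent cp 0 → ok
  c2: data parity 0, sent cp 1 → mismatch
Exactly one row (r1) and one column (c2) fail → the flipped bit is at their intersection.

row 1, column 2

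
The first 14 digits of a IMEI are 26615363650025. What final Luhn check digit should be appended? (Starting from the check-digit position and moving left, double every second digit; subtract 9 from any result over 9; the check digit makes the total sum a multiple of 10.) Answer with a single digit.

4

Partial digits right→left: 5 2 0 0 5 6 3 6 3 5 1 6 6 2
Double every second digit counting from the check-digit position (so the 1st, 3rd, 5th, ... of the partial from the right).
  doubled (with −9 where >9): 1 0 1 6 6 2 3 → sum 19
  kept as-is: 2 0 6 6 5 6 2 → sum 27
Total = 19 + 27 = 46.
Check digit = (10 − (46 mod 10)) mod 10 = 4.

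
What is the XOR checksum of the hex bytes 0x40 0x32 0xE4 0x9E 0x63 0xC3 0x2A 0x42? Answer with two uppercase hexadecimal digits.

XOR the bytes together:
  start with 0x40
  0x40 ⊕ 0x32 = 0x72
  0x72 ⊕ 0xE4 = 0x96
  0x96 ⊕ 0x9E = 0x08
  0x08 ⊕ 0x63 = 0x6B
  0x6B ⊕ 0xC3 = 0xA8
  0xA8 ⊕ 0x2A = 0x82
  0x82 ⊕ 0x42 = 0xC0

C0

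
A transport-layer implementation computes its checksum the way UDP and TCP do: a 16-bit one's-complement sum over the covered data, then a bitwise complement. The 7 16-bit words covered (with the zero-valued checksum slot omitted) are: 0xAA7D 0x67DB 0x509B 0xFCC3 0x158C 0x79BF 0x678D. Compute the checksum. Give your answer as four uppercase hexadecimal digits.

A96E

One's-complement addition (fold any carry out of bit 15 back into bit 0):
  0xAA7D + 0x67DB = 0x11258 → wrap carry → 0x1259
  0x1259 + 0x509B = 0x062F4
  0x62F4 + 0xFCC3 = 0x15FB7 → wrap carry → 0x5FB8
  0x5FB8 + 0x158C = 0x07544
  0x7544 + 0x79BF = 0x0EF03
  0xEF03 + 0x678D = 0x15690 → wrap carry → 0x5691
One's-complement sum = 0x5691.
Checksum = ~0x5691 & 0xFFFF = 0xA96E.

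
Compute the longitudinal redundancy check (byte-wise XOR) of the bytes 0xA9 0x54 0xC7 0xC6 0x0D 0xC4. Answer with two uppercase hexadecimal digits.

XOR the bytes together:
  start with 0xA9
  0xA9 ⊕ 0x54 = 0xFD
  0xFD ⊕ 0xC7 = 0x3A
  0x3A ⊕ 0xC6 = 0xFC
  0xFC ⊕ 0x0D = 0xF1
  0xF1 ⊕ 0xC4 = 0x35

35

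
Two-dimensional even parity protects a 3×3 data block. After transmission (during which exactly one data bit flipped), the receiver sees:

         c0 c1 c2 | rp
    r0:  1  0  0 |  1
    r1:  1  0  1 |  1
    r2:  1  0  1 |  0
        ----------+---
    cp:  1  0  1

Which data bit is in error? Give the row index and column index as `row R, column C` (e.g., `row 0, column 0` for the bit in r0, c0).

Recompute each row's even parity and compare to rp:
  r0: data parity 1, sent rp 1 → ok
  r1: data parity 0, sent rp 1 → mismatch
  r2: data parity 0, sent rp 0 → ok
Recompute each column's even parity and compare to cp:
  c0: data parity 1, sent cp 1 → ok
  c1: data parity 0, sent cp 0 → ok
  c2: data parity 0, sent cp 1 → mismatch
Exactly one row (r1) and one column (c2) fail → the flipped bit is at their intersection.

row 1, column 2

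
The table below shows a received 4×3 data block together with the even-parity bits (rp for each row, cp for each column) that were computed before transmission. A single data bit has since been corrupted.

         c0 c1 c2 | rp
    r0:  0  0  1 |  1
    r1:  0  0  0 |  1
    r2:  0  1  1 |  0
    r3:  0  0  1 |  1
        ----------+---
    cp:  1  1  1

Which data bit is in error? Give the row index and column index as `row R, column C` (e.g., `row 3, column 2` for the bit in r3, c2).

row 1, column 0

Recompute each row's even parity and compare to rp:
  r0: data parity 1, sent rp 1 → ok
  r1: data parity 0, sent rp 1 → mismatch
  r2: data parity 0, sent rp 0 → ok
  r3: data parity 1, sent rp 1 → ok
Recompute each column's even parity and compare to cp:
  c0: data parity 0, sent cp 1 → mismatch
  c1: data parity 1, sent cp 1 → ok
  c2: data parity 1, sent cp 1 → ok
Exactly one row (r1) and one column (c0) fail → the flipped bit is at their intersection.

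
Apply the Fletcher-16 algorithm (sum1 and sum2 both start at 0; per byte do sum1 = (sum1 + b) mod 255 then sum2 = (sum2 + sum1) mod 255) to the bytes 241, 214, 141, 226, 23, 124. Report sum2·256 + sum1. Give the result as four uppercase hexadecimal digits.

67CC

Running sums (mod 255):
  after byte 0 (241): sum1=241, sum2=241
  after byte 1 (214): sum1=200, sum2=186
  after byte 2 (141): sum1=86, sum2=17
  after byte 3 (226): sum1=57, sum2=74
  after byte 4 (23): sum1=80, sum2=154
  after byte 5 (124): sum1=204, sum2=103
Checksum = sum2·256 + sum1 = 103·256 + 204 = 26572 = 0x67CC.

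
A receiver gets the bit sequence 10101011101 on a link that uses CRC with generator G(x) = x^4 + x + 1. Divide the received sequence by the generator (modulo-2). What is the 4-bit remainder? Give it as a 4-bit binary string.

Modulo-2 division of 10101011101 by 10011:
  pos 0: 10101 XOR 10011 = 00110
  pos 2: 11001 XOR 10011 = 01010
  pos 3: 10101 XOR 10011 = 00110
  pos 5: 11010 XOR 10011 = 01001
  pos 6: 10011 XOR 10011 = 00000
Remainder = 0000 (zero — the frame passes the CRC check).

0000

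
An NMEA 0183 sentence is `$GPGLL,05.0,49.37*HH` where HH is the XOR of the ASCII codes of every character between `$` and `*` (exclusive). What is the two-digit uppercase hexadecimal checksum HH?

XOR the ASCII codes of the payload characters:
  'G' = 0x47 → acc = 0x47
  'P' = 0x50 → acc = 0x17
  'G' = 0x47 → acc = 0x50
  'L' = 0x4C → acc = 0x1C
  'L' = 0x4C → acc = 0x50
  ',' = 0x2C → acc = 0x7C
  '0' = 0x30 → acc = 0x4C
  '5' = 0x35 → acc = 0x79
  '.' = 0x2E → acc = 0x57
  '0' = 0x30 → acc = 0x67
  ',' = 0x2C → acc = 0x4B
  '4' = 0x34 → acc = 0x7F
  '9' = 0x39 → acc = 0x46
  '.' = 0x2E → acc = 0x68
  '3' = 0x33 → acc = 0x5B
  '7' = 0x37 → acc = 0x6C
Checksum = 0x6C.

6C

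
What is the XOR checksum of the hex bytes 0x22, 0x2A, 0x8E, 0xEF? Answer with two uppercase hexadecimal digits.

69

XOR the bytes together:
  start with 0x22
  0x22 ⊕ 0x2A = 0x08
  0x08 ⊕ 0x8E = 0x86
  0x86 ⊕ 0xEF = 0x69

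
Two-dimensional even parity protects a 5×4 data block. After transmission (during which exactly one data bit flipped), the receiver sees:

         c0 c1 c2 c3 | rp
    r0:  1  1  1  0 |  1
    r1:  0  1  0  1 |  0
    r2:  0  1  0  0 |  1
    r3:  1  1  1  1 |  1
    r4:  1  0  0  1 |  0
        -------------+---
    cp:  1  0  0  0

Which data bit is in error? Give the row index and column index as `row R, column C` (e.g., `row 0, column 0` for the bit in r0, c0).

Recompute each row's even parity and compare to rp:
  r0: data parity 1, sent rp 1 → ok
  r1: data parity 0, sent rp 0 → ok
  r2: data parity 1, sent rp 1 → ok
  r3: data parity 0, sent rp 1 → mismatch
  r4: data parity 0, sent rp 0 → ok
Recompute each column's even parity and compare to cp:
  c0: data parity 1, sent cp 1 → ok
  c1: data parity 0, sent cp 0 → ok
  c2: data parity 0, sent cp 0 → ok
  c3: data parity 1, sent cp 0 → mismatch
Exactly one row (r3) and one column (c3) fail → the flipped bit is at their intersection.

row 3, column 3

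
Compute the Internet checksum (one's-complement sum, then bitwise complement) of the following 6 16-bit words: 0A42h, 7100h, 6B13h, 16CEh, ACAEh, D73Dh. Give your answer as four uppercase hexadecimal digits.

One's-complement addition (fold any carry out of bit 15 back into bit 0):
  0x0A42 + 0x7100 = 0x07B42
  0x7B42 + 0x6B13 = 0x0E655
  0xE655 + 0x16CE = 0x0FD23
  0xFD23 + 0xACAE = 0x1A9D1 → wrap carry → 0xA9D2
  0xA9D2 + 0xD73D = 0x1810F → wrap carry → 0x8110
One's-complement sum = 0x8110.
Checksum = ~0x8110 & 0xFFFF = 0x7EEF.

7EEF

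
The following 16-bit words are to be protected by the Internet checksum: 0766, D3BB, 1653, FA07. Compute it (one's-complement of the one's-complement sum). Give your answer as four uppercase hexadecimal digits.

1483

One's-complement addition (fold any carry out of bit 15 back into bit 0):
  0x0766 + 0xD3BB = 0x0DB21
  0xDB21 + 0x1653 = 0x0F174
  0xF174 + 0xFA07 = 0x1EB7B → wrap carry → 0xEB7C
One's-complement sum = 0xEB7C.
Checksum = ~0xEB7C & 0xFFFF = 0x1483.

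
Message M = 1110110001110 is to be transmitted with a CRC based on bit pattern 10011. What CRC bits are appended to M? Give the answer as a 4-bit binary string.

Append 4 zeros: 11101100011100000. Divide by 10011 (XOR where the leading bit is 1):
  pos 0: 11101 XOR 10011 = 01110
  pos 1: 11101 XOR 10011 = 01110
  pos 2: 11100 XOR 10011 = 01111
  pos 3: 11110 XOR 10011 = 01101
  pos 4: 11010 XOR 10011 = 01001
  pos 5: 10011 XOR 10011 = 00000
  pos 10: 11000 XOR 10011 = 01011
  pos 11: 10110 XOR 10011 = 00101
Remainder (last 4 bits) = 1010. This is the CRC / FCS.

1010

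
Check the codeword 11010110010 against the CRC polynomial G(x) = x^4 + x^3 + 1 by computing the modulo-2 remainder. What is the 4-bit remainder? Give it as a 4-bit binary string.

1000

Modulo-2 division of 11010110010 by 11001:
  pos 0: 11010 XOR 11001 = 00011
  pos 3: 11110 XOR 11001 = 00111
  pos 5: 11101 XOR 11001 = 00100
Remainder = 1000 (nonzero — an error is detected).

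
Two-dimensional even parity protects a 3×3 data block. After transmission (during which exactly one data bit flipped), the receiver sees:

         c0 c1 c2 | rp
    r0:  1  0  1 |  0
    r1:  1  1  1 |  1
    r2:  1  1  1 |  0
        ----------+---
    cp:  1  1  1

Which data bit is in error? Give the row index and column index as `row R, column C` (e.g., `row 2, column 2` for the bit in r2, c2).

Recompute each row's even parity and compare to rp:
  r0: data parity 0, sent rp 0 → ok
  r1: data parity 1, sent rp 1 → ok
  r2: data parity 1, sent rp 0 → mismatch
Recompute each column's even parity and compare to cp:
  c0: data parity 1, sent cp 1 → ok
  c1: data parity 0, sent cp 1 → mismatch
  c2: data parity 1, sent cp 1 → ok
Exactly one row (r2) and one column (c1) fail → the flipped bit is at their intersection.

row 2, column 1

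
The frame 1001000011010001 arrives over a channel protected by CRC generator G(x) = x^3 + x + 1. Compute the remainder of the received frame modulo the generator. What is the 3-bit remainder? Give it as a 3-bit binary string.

110

Modulo-2 division of 1001000011010001 by 1011:
  pos 0: 1001 XOR 1011 = 0010
  pos 2: 1000 XOR 1011 = 0011
  pos 4: 1100 XOR 1011 = 0111
  pos 5: 1111 XOR 1011 = 0100
  pos 6: 1001 XOR 1011 = 0010
  pos 8: 1001 XOR 1011 = 0010
  pos 10: 1000 XOR 1011 = 0011
  pos 12: 1101 XOR 1011 = 0110
Remainder = 110 (nonzero — an error is detected).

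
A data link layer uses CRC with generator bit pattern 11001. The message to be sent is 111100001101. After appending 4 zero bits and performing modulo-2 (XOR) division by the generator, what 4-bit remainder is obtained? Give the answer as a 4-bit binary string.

1001

Append 4 zeros: 1111000011010000. Divide by 11001 (XOR where the leading bit is 1):
  pos 0: 11110 XOR 11001 = 00111
  pos 2: 11100 XOR 11001 = 00101
  pos 4: 10101 XOR 11001 = 01100
  pos 5: 11001 XOR 11001 = 00000
  pos 11: 10000 XOR 11001 = 01001
Remainder (last 4 bits) = 1001. This is the CRC / FCS.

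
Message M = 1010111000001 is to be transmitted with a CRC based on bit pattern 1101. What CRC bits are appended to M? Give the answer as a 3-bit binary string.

Append 3 zeros: 1010111000001000. Divide by 1101 (XOR where the leading bit is 1):
  pos 0: 1010 XOR 1101 = 0111
  pos 1: 1111 XOR 1101 = 0010
  pos 3: 1011 XOR 1101 = 0110
  pos 4: 1100 XOR 1101 = 0001
  pos 7: 1000 XOR 1101 = 0101
  pos 8: 1010 XOR 1101 = 0111
  pos 9: 1111 XOR 1101 = 0010
  pos 11: 1000 XOR 1101 = 0101
  pos 12: 1010 XOR 1101 = 0111
Remainder (last 3 bits) = 111. This is the CRC / FCS.

111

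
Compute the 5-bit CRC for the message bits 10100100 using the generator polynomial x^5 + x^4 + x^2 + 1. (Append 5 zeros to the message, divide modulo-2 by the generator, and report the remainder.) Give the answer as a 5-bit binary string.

10000

Append 5 zeros: 1010010000000. Divide by 110101 (XOR where the leading bit is 1):
  pos 0: 101001 XOR 110101 = 011100
  pos 1: 111000 XOR 110101 = 001101
  pos 3: 110100 XOR 110101 = 000001
Remainder (last 5 bits) = 10000. This is the CRC / FCS.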